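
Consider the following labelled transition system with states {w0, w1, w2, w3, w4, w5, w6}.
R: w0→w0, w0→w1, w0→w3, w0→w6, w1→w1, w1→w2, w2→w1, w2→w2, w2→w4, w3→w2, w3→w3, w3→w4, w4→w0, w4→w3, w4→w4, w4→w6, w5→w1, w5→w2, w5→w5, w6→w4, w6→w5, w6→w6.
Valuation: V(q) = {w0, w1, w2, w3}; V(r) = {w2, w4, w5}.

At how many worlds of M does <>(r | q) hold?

7

Let φ = <>(r | q). Evaluate φ at each world:
  w0 (successors {w0, w1, w3, w6}): φ is true.
  w1 (successors {w1, w2}): φ is true.
  w2 (successors {w1, w2, w4}): φ is true.
  w3 (successors {w2, w3, w4}): φ is true.
  w4 (successors {w0, w3, w4, w6}): φ is true.
  w5 (successors {w1, w2, w5}): φ is true.
  w6 (successors {w4, w5, w6}): φ is true.
For instance, at w5:
  At w5: <>(r | q) requires r | q at some successor in {w1, w2, w5}.
    r | q holds at w1, so <>(r | q) is true at w5.
Satisfying worlds: {w0, w1, w2, w3, w4, w5, w6}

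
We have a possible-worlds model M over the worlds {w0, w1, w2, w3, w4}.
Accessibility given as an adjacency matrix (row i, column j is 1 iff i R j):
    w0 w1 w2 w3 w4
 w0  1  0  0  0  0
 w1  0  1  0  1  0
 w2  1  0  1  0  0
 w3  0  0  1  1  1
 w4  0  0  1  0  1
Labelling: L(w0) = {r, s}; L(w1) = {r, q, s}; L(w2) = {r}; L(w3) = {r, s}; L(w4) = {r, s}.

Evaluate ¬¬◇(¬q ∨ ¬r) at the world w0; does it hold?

Yes

Recall that ◇ψ holds at a world iff ψ holds at some accessible world.
At w0: ¬◇(¬q ∨ ¬r) is false, so ¬¬◇(¬q ∨ ¬r) is true.
  At w0: ◇(¬q ∨ ¬r) is true, so ¬◇(¬q ∨ ¬r) is false.
    At w0: ◇(¬q ∨ ¬r) requires ¬q ∨ ¬r at some successor in {w0}.
      ¬q ∨ ¬r holds at w0, so ◇(¬q ∨ ¬r) is true at w0.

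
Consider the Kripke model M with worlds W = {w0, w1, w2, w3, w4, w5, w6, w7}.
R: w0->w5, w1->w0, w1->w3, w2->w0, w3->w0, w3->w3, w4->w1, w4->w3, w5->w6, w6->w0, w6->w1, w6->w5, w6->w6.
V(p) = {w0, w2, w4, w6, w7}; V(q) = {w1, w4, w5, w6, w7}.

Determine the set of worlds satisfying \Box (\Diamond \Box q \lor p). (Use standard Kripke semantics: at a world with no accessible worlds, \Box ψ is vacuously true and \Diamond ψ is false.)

Let φ = \Box (\Diamond \Box q \lor p). Evaluate φ at each world:
  w0 (successors {w5}): φ is false.
  w1 (successors {w0, w3}): φ is true.
  w2 (successors {w0}): φ is true.
  w3 (successors {w0, w3}): φ is true.
  w4 (successors {w1, w3}): φ is true.
  w5 (successors {w6}): φ is true.
  w6 (successors {w0, w1, w5, w6}): φ is false.
  w7 (successors ∅): φ is true.
For instance, at w4:
  At w4: \Box (\Diamond \Box q \lor p) requires \Diamond \Box q \lor p at every successor {w1, w3}.
      At w1: \Diamond \Box q is true, p is false, so \Diamond \Box q \lor p is true.
      At w3: \Diamond \Box q is true, p is false, so \Diamond \Box q \lor p is true.
  So \Box (\Diamond \Box q \lor p) is true at w4.
Satisfying worlds: {w1, w2, w3, w4, w5, w7}

w1, w2, w3, w4, w5, w7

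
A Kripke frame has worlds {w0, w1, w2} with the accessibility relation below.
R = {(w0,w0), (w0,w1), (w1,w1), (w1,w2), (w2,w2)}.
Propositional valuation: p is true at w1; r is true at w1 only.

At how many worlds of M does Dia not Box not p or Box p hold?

Let φ = Dia not Box not p or Box p. Evaluate φ at each world:
  w0 (successors {w0, w1}): φ is true.
  w1 (successors {w1, w2}): φ is true.
  w2 (successors {w2}): φ is false.
For instance, at w1:
  At w1: Dia not Box not p is true, Box p is false, so Dia not Box not p or Box p is true.
    At w1: Dia not Box not p requires not Box not p at some successor in {w1, w2}.
      not Box not p holds at w1, so Dia not Box not p is true at w1.
    At w1: Box p requires p at every successor {w1, w2}.
      p fails at w2, so Box p is false at w1.
Satisfying worlds: {w0, w1}

2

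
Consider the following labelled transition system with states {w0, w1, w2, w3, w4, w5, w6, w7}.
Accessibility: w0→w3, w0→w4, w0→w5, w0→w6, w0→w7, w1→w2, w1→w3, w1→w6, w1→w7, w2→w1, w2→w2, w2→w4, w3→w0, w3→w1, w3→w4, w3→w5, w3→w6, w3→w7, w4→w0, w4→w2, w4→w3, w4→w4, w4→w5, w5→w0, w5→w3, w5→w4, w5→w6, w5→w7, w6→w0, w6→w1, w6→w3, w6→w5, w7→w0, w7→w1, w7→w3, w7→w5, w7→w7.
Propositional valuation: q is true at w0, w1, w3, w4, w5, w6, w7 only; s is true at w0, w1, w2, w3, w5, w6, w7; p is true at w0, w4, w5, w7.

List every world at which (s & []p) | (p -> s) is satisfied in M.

w0, w1, w2, w3, w5, w6, w7

Recall that []ψ holds at a world iff ψ holds at every accessible world, and <>ψ holds iff ψ holds at some accessible world.
Let φ = (s & []p) | (p -> s). Evaluate φ at each world:
  w0 (successors {w3, w4, w5, w6, w7}): φ is true.
  w1 (successors {w2, w3, w6, w7}): φ is true.
  w2 (successors {w1, w2, w4}): φ is true.
  w3 (successors {w0, w1, w4, w5, w6, w7}): φ is true.
  w4 (successors {w0, w2, w3, w4, w5}): φ is false.
  w5 (successors {w0, w3, w4, w6, w7}): φ is true.
  w6 (successors {w0, w1, w3, w5}): φ is true.
  w7 (successors {w0, w1, w3, w5, w7}): φ is true.
For instance, at w4:
  At w4: s & []p is false, p -> s is false, so (s & []p) | (p -> s) is false.
    At w4: s is false, []p is false, so s & []p is false.
      At w4: []p requires p at every successor {w0, w2, w3, w4, w5}.
        p fails at w2, so []p is false at w4.
Satisfying worlds: {w0, w1, w2, w3, w5, w6, w7}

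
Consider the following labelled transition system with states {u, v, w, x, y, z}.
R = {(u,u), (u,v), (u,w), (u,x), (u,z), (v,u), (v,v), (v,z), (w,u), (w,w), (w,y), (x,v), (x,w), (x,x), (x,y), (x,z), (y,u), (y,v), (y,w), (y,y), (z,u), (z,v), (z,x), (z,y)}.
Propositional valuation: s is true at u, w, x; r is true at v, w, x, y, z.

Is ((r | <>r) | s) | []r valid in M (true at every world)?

Yes

Let φ = ((r | <>r) | s) | []r. Evaluate φ at each world:
  u (successors {u, v, w, x, z}): φ is true.
  v (successors {u, v, z}): φ is true.
  w (successors {u, w, y}): φ is true.
  x (successors {v, w, x, y, z}): φ is true.
  y (successors {u, v, w, y}): φ is true.
  z (successors {u, v, x, y}): φ is true.
For instance, at w:
  At w: (r | <>r) | s is true, []r is false, so ((r | <>r) | s) | []r is true.
    At w: r | <>r is true, s is true, so (r | <>r) | s is true.
      At w: r is true, <>r is true, so r | <>r is true.
    At w: []r requires r at every successor {u, w, y}.
      r fails at u, so []r is false at w.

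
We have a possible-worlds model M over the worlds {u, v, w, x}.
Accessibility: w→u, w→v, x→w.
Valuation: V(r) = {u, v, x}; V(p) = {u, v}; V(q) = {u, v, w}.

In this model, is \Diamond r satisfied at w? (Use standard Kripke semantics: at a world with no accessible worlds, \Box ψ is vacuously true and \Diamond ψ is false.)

Yes

At w: \Diamond r requires r at some successor in {u, v}.
  r holds at u, so \Diamond r is true at w.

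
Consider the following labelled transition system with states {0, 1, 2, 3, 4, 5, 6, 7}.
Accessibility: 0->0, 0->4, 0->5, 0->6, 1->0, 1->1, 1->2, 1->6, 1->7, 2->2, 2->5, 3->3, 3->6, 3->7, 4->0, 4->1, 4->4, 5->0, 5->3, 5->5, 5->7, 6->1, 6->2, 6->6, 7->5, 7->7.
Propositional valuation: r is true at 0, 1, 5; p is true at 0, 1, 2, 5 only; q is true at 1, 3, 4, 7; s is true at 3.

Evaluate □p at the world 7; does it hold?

At 7: □p requires p at every successor {5, 7}.
  p fails at 7, so □p is false at 7.

No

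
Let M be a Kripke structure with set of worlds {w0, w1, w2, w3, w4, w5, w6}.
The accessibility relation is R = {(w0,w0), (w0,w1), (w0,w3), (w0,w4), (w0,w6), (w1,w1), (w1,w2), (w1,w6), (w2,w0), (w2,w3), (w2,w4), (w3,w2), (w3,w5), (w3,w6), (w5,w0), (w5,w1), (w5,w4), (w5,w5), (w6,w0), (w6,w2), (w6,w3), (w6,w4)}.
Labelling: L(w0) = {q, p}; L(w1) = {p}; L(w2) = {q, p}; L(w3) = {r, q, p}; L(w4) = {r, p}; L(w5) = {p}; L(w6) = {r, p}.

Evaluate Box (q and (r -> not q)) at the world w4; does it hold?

Recall that Box ψ holds at a world iff ψ holds at every accessible world, and Dia ψ holds iff ψ holds at some accessible world.
At w4: no accessible worlds, so Box (q and (r -> not q)) holds vacuously.

Yes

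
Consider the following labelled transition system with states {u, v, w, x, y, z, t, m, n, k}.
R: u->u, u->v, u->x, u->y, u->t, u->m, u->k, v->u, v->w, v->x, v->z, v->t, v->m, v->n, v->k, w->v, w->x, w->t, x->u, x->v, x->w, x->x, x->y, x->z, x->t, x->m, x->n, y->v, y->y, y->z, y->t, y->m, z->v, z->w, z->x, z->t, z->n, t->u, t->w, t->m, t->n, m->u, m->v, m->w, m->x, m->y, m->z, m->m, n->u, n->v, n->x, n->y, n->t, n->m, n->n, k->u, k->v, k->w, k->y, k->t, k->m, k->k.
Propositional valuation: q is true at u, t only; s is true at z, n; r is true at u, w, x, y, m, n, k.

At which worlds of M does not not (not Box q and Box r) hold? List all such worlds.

Let φ = not not (not Box q and Box r). Evaluate φ at each world:
  u (successors {u, v, x, y, t, m, k}): φ is false.
  v (successors {u, w, x, z, t, m, n, k}): φ is false.
  w (successors {v, x, t}): φ is false.
  x (successors {u, v, w, x, y, z, t, m, n}): φ is false.
  y (successors {v, y, z, t, m}): φ is false.
  z (successors {v, w, x, t, n}): φ is false.
  t (successors {u, w, m, n}): φ is true.
  m (successors {u, v, w, x, y, z, m}): φ is false.
  n (successors {u, v, x, y, t, m, n}): φ is false.
  k (successors {u, v, w, y, t, m, k}): φ is false.
For instance, at z:
  At z: not (not Box q and Box r) is true, so not not (not Box q and Box r) is false.
    At z: not Box q and Box r is false, so not (not Box q and Box r) is true.
      At z: not Box q is true, Box r is false, so not Box q and Box r is false.
Satisfying worlds: {t}

t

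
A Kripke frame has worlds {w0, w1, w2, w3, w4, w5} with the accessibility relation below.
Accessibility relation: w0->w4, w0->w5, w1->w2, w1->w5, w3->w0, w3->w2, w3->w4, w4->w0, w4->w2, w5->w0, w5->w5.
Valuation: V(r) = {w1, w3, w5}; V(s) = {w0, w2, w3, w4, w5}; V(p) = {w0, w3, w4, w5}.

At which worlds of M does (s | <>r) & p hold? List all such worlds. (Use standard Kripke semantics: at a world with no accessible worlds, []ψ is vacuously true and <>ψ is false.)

Let φ = (s | <>r) & p. Evaluate φ at each world:
  w0 (successors {w4, w5}): φ is true.
  w1 (successors {w2, w5}): φ is false.
  w2 (successors ∅): φ is false.
  w3 (successors {w0, w2, w4}): φ is true.
  w4 (successors {w0, w2}): φ is true.
  w5 (successors {w0, w5}): φ is true.
For instance, at w4:
  At w4: s | <>r is true, p is true, so (s | <>r) & p is true.
    At w4: s is true, <>r is false, so s | <>r is true.
      At w4: <>r requires r at some successor in {w0, w2}.
        At w0: r is false.
        At w2: r is false.
      So <>r is false at w4.
Satisfying worlds: {w0, w3, w4, w5}

w0, w3, w4, w5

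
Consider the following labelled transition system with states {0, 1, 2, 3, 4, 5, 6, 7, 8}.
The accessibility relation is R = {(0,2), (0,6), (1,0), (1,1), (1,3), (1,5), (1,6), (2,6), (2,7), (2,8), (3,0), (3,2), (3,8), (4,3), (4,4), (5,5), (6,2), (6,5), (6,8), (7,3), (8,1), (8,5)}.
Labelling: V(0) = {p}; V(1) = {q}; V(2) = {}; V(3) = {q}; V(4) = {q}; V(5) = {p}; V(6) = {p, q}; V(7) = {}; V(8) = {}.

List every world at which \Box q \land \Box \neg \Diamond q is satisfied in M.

7

Recall that \Box ψ holds at a world iff ψ holds at every accessible world, and \Diamond ψ holds iff ψ holds at some accessible world.
Let φ = \Box q \land \Box \neg \Diamond q. Evaluate φ at each world:
  0 (successors {2, 6}): φ is false.
  1 (successors {0, 1, 3, 5, 6}): φ is false.
  2 (successors {6, 7, 8}): φ is false.
  3 (successors {0, 2, 8}): φ is false.
  4 (successors {3, 4}): φ is false.
  5 (successors {5}): φ is false.
  6 (successors {2, 5, 8}): φ is false.
  7 (successors {3}): φ is true.
  8 (successors {1, 5}): φ is false.
For instance, at 5:
  At 5: \Box q is false, \Box \neg \Diamond q is true, so \Box q \land \Box \neg \Diamond q is false.
    At 5: \Box q requires q at every successor {5}.
      q fails at 5, so \Box q is false at 5.
    At 5: \Box \neg \Diamond q requires \neg \Diamond q at every successor {5}.
      At 5: \neg \Diamond q is true.
    So \Box \neg \Diamond q is true at 5.
Satisfying worlds: {7}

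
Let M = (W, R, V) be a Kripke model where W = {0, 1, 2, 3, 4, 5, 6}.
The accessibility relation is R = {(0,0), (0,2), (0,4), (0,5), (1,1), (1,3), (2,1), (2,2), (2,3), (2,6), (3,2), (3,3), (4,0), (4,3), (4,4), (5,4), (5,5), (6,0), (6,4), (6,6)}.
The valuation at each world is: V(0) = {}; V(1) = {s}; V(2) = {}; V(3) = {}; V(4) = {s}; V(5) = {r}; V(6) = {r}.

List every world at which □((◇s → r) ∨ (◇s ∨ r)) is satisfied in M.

0, 1, 2, 3, 4, 5, 6

Let φ = □((◇s → r) ∨ (◇s ∨ r)). Evaluate φ at each world:
  0 (successors {0, 2, 4, 5}): φ is true.
  1 (successors {1, 3}): φ is true.
  2 (successors {1, 2, 3, 6}): φ is true.
  3 (successors {2, 3}): φ is true.
  4 (successors {0, 3, 4}): φ is true.
  5 (successors {4, 5}): φ is true.
  6 (successors {0, 4, 6}): φ is true.
For instance, at 6:
  At 6: □((◇s → r) ∨ (◇s ∨ r)) requires (◇s → r) ∨ (◇s ∨ r) at every successor {0, 4, 6}.
      At 0: ◇s → r is false, ◇s ∨ r is true, so (◇s → r) ∨ (◇s ∨ r) is true.
      At 4: ◇s → r is false, ◇s ∨ r is true, so (◇s → r) ∨ (◇s ∨ r) is true.
      At 6: ◇s → r is true, ◇s ∨ r is true, so (◇s → r) ∨ (◇s ∨ r) is true.
  So □((◇s → r) ∨ (◇s ∨ r)) is true at 6.
Satisfying worlds: {0, 1, 2, 3, 4, 5, 6}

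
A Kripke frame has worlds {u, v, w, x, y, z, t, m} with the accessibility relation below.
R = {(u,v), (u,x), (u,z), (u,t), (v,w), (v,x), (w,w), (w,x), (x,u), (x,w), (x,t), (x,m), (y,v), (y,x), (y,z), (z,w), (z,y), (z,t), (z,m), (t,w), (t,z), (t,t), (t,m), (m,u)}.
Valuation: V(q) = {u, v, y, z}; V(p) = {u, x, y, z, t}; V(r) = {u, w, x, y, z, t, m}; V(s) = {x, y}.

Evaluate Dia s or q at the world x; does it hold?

No

At x: Dia s is false, q is false, so Dia s or q is false.
  At x: Dia s requires s at some successor in {u, w, t, m}.
    At u: s is false.
    At w: s is false.
    At t: s is false.
    At m: s is false.
  So Dia s is false at x.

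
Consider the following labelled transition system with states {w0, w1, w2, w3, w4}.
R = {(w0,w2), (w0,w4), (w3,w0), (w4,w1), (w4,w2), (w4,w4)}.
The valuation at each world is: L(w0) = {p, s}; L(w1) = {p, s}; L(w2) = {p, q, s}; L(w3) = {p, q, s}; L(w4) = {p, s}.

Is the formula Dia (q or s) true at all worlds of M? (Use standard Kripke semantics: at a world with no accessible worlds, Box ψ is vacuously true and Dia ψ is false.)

No

Recall that Dia ψ holds at a world iff ψ holds at some accessible world.
Let φ = Dia (q or s). Evaluate φ at each world:
  w0 (successors {w2, w4}): φ is true.
  w1 (successors ∅): φ is false.
  w2 (successors ∅): φ is false.
  w3 (successors {w0}): φ is true.
  w4 (successors {w1, w2, w4}): φ is true.
Detail at w1 (counterexample):
  At w1: no accessible worlds, so Dia (q or s) is false.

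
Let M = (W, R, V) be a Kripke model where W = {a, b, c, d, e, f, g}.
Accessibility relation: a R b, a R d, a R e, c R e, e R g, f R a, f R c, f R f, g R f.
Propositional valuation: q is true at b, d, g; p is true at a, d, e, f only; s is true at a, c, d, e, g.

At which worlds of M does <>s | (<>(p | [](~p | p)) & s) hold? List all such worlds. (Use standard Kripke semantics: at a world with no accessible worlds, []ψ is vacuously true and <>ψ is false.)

a, c, e, f, g

Let φ = <>s | (<>(p | [](~p | p)) & s). Evaluate φ at each world:
  a (successors {b, d, e}): φ is true.
  b (successors ∅): φ is false.
  c (successors {e}): φ is true.
  d (successors ∅): φ is false.
  e (successors {g}): φ is true.
  f (successors {a, c, f}): φ is true.
  g (successors {f}): φ is true.
For instance, at c:
  At c: <>s is true, <>(p | [](~p | p)) & s is true, so <>s | (<>(p | [](~p | p)) & s) is true.
    At c: <>s requires s at some successor in {e}.
      s holds at e, so <>s is true at c.
    At c: <>(p | [](~p | p)) is true, s is true, so <>(p | [](~p | p)) & s is true.
      At c: <>(p | [](~p | p)) requires p | [](~p | p) at some successor in {e}.
        p | [](~p | p) holds at e, so <>(p | [](~p | p)) is true at c.
Satisfying worlds: {a, c, e, f, g}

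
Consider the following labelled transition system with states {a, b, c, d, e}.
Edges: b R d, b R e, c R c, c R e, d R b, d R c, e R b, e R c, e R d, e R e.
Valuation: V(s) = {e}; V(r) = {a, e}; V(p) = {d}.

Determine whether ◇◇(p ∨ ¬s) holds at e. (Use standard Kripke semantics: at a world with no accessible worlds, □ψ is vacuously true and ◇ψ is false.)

Recall that ◇ψ holds at a world iff ψ holds at some accessible world.
At e: ◇◇(p ∨ ¬s) requires ◇(p ∨ ¬s) at some successor in {b, c, d, e}.
  ◇(p ∨ ¬s) holds at b, so ◇◇(p ∨ ¬s) is true at e.
    At b: ◇(p ∨ ¬s) requires p ∨ ¬s at some successor in {d, e}.
      p ∨ ¬s holds at d, so ◇(p ∨ ¬s) is true at b.

Yes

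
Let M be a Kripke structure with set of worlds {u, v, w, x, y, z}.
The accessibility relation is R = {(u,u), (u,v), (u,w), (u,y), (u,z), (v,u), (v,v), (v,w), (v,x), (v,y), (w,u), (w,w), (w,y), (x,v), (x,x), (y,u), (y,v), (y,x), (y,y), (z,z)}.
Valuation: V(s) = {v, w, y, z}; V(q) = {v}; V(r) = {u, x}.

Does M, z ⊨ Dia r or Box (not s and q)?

At z: Dia r is false, Box (not s and q) is false, so Dia r or Box (not s and q) is false.
  At z: Dia r requires r at some successor in {z}.
    At z: r is false.
  So Dia r is false at z.
  At z: Box (not s and q) requires not s and q at every successor {z}.
    not s and q fails at z, so Box (not s and q) is false at z.

No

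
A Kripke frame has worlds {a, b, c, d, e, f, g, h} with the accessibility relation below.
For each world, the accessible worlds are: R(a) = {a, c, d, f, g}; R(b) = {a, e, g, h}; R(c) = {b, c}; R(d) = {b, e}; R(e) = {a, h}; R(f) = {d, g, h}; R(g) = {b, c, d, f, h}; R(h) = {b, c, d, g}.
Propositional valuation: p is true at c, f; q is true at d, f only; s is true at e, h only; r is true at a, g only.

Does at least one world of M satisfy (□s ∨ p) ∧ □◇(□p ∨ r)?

Let φ = (□s ∨ p) ∧ □◇(□p ∨ r). Evaluate φ at each world:
  a (successors {a, c, d, f, g}): φ is false.
  b (successors {a, e, g, h}): φ is false.
  c (successors {b, c}): φ is false.
  d (successors {b, e}): φ is false.
  e (successors {a, h}): φ is false.
  f (successors {d, g, h}): φ is false.
  g (successors {b, c, d, f, h}): φ is false.
  h (successors {b, c, d, g}): φ is false.
For instance, at g:
  At g: □s ∨ p is false, □◇(□p ∨ r) is false, so (□s ∨ p) ∧ □◇(□p ∨ r) is false.
    At g: □s is false, p is false, so □s ∨ p is false.
      At g: □s requires s at every successor {b, c, d, f, h}.
        s fails at b, so □s is false at g.
    At g: □◇(□p ∨ r) requires ◇(□p ∨ r) at every successor {b, c, d, f, h}.
      ◇(□p ∨ r) fails at c, so □◇(□p ∨ r) is false at g.

No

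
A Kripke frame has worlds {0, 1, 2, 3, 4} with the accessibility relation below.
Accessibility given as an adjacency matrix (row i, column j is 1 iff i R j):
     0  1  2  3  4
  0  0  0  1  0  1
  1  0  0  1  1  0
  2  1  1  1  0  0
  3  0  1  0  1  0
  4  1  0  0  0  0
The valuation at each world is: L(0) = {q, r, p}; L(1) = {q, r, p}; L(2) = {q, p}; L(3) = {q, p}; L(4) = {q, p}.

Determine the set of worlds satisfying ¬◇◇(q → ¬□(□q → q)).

Let φ = ¬◇◇(q → ¬□(□q → q)). Evaluate φ at each world:
  0 (successors {2, 4}): φ is true.
  1 (successors {2, 3}): φ is true.
  2 (successors {0, 1, 2}): φ is true.
  3 (successors {1, 3}): φ is true.
  4 (successors {0}): φ is true.
For instance, at 3:
  At 3: ◇◇(q → ¬□(□q → q)) is false, so ¬◇◇(q → ¬□(□q → q)) is true.
    At 3: ◇◇(q → ¬□(□q → q)) requires ◇(q → ¬□(□q → q)) at some successor in {1, 3}.
      At 1: ◇(q → ¬□(□q → q)) is false.
      At 3: ◇(q → ¬□(□q → q)) is false.
    So ◇◇(q → ¬□(□q → q)) is false at 3.
Satisfying worlds: {0, 1, 2, 3, 4}

0, 1, 2, 3, 4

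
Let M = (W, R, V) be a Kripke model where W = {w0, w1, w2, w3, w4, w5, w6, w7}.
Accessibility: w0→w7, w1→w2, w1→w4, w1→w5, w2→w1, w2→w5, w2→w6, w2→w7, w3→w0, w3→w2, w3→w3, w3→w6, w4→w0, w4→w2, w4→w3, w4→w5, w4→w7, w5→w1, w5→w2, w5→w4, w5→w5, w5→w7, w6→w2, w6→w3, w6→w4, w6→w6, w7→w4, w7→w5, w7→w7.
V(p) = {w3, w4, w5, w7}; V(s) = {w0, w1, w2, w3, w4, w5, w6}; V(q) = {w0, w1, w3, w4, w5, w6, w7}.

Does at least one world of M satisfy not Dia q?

Recall that Dia ψ holds at a world iff ψ holds at some accessible world.
Let φ = not Dia q. Evaluate φ at each world:
  w0 (successors {w7}): φ is false.
  w1 (successors {w2, w4, w5}): φ is false.
  w2 (successors {w1, w5, w6, w7}): φ is false.
  w3 (successors {w0, w2, w3, w6}): φ is false.
  w4 (successors {w0, w2, w3, w5, w7}): φ is false.
  w5 (successors {w1, w2, w4, w5, w7}): φ is false.
  w6 (successors {w2, w3, w4, w6}): φ is false.
  w7 (successors {w4, w5, w7}): φ is false.
For instance, at w6:
  At w6: Dia q is true, so not Dia q is false.
    At w6: Dia q requires q at some successor in {w2, w3, w4, w6}.
      q holds at w3, so Dia q is true at w6.

No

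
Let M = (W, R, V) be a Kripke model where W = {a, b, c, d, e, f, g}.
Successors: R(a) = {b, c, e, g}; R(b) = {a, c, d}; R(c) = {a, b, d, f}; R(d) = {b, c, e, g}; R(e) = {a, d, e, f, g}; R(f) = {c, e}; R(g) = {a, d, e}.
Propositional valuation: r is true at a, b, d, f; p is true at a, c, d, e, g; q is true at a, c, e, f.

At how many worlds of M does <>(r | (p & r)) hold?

6

Let φ = <>(r | (p & r)). Evaluate φ at each world:
  a (successors {b, c, e, g}): φ is true.
  b (successors {a, c, d}): φ is true.
  c (successors {a, b, d, f}): φ is true.
  d (successors {b, c, e, g}): φ is true.
  e (successors {a, d, e, f, g}): φ is true.
  f (successors {c, e}): φ is false.
  g (successors {a, d, e}): φ is true.
For instance, at e:
  At e: <>(r | (p & r)) requires r | (p & r) at some successor in {a, d, e, f, g}.
    r | (p & r) holds at a, so <>(r | (p & r)) is true at e.
Satisfying worlds: {a, b, c, d, e, g}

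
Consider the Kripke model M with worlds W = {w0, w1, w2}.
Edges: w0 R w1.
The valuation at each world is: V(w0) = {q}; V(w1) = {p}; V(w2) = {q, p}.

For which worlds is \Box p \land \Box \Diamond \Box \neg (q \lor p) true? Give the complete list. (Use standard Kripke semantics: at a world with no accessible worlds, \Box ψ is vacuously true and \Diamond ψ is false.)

w1, w2

Recall that \Box ψ holds at a world iff ψ holds at every accessible world, and \Diamond ψ holds iff ψ holds at some accessible world.
Let φ = \Box p \land \Box \Diamond \Box \neg (q \lor p). Evaluate φ at each world:
  w0 (successors {w1}): φ is false.
  w1 (successors ∅): φ is true.
  w2 (successors ∅): φ is true.
For instance, at w0:
  At w0: \Box p is true, \Box \Diamond \Box \neg (q \lor p) is false, so \Box p \land \Box \Diamond \Box \neg (q \lor p) is false.
    At w0: \Box p requires p at every successor {w1}.
      At w1: p is true.
    So \Box p is true at w0.
    At w0: \Box \Diamond \Box \neg (q \lor p) requires \Diamond \Box \neg (q \lor p) at every successor {w1}.
      \Diamond \Box \neg (q \lor p) fails at w1, so \Box \Diamond \Box \neg (q \lor p) is false at w0.
Satisfying worlds: {w1, w2}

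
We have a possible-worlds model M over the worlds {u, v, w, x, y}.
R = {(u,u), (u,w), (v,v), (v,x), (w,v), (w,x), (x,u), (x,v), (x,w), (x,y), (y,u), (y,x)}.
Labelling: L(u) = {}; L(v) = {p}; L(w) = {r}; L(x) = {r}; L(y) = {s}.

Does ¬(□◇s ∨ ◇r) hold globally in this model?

No

Recall that □ψ holds at a world iff ψ holds at every accessible world, and ◇ψ holds iff ψ holds at some accessible world.
Let φ = ¬(□◇s ∨ ◇r). Evaluate φ at each world:
  u (successors {u, w}): φ is false.
  v (successors {v, x}): φ is false.
  w (successors {v, x}): φ is false.
  x (successors {u, v, w, y}): φ is false.
  y (successors {u, x}): φ is false.
Detail at u (counterexample):
  At u: □◇s ∨ ◇r is true, so ¬(□◇s ∨ ◇r) is false.
    At u: □◇s is false, ◇r is true, so □◇s ∨ ◇r is true.
      At u: □◇s requires ◇s at every successor {u, w}.
        ◇s fails at u, so □◇s is false at u.
      At u: ◇r requires r at some successor in {u, w}.
        r holds at w, so ◇r is true at u.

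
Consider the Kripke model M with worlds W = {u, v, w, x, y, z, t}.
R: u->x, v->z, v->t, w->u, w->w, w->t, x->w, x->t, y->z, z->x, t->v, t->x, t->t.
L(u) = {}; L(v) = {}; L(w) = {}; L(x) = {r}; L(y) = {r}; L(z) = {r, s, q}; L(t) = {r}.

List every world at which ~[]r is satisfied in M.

w, x, t

Let φ = ~[]r. Evaluate φ at each world:
  u (successors {x}): φ is false.
  v (successors {z, t}): φ is false.
  w (successors {u, w, t}): φ is true.
  x (successors {w, t}): φ is true.
  y (successors {z}): φ is false.
  z (successors {x}): φ is false.
  t (successors {v, x, t}): φ is true.
For instance, at u:
  At u: []r is true, so ~[]r is false.
    At u: []r requires r at every successor {x}.
      At x: r is true.
    So []r is true at u.
Satisfying worlds: {w, x, t}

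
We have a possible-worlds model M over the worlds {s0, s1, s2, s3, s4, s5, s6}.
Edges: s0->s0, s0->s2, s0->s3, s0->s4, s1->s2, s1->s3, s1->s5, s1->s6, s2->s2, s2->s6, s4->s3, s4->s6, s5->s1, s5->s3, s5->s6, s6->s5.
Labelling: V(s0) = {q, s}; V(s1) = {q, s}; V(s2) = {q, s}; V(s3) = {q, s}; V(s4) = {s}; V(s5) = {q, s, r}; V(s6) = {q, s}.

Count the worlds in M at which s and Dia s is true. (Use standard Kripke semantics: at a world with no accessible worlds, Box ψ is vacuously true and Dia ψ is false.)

6

Let φ = s and Dia s. Evaluate φ at each world:
  s0 (successors {s0, s2, s3, s4}): φ is true.
  s1 (successors {s2, s3, s5, s6}): φ is true.
  s2 (successors {s2, s6}): φ is true.
  s3 (successors ∅): φ is false.
  s4 (successors {s3, s6}): φ is true.
  s5 (successors {s1, s3, s6}): φ is true.
  s6 (successors {s5}): φ is true.
For instance, at s4:
  At s4: s is true, Dia s is true, so s and Dia s is true.
    At s4: Dia s requires s at some successor in {s3, s6}.
      s holds at s3, so Dia s is true at s4.
Satisfying worlds: {s0, s1, s2, s4, s5, s6}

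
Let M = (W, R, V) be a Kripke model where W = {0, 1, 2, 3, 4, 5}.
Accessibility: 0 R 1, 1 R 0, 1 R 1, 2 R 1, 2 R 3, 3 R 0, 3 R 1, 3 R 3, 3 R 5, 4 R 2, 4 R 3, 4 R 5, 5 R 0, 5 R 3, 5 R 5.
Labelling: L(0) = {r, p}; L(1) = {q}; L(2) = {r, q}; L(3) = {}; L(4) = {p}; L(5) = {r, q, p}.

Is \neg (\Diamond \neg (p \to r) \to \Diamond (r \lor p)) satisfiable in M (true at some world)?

No

Let φ = \neg (\Diamond \neg (p \to r) \to \Diamond (r \lor p)). Evaluate φ at each world:
  0 (successors {1}): φ is false.
  1 (successors {0, 1}): φ is false.
  2 (successors {1, 3}): φ is false.
  3 (successors {0, 1, 3, 5}): φ is false.
  4 (successors {2, 3, 5}): φ is false.
  5 (successors {0, 3, 5}): φ is false.
For instance, at 2:
  At 2: \Diamond \neg (p \to r) \to \Diamond (r \lor p) is true, so \neg (\Diamond \neg (p \to r) \to \Diamond (r \lor p)) is false.
    At 2: \Diamond \neg (p \to r) is false, \Diamond (r \lor p) is false, so \Diamond \neg (p \to r) \to \Diamond (r \lor p) is true.
      At 2: \Diamond \neg (p \to r) requires \neg (p \to r) at some successor in {1, 3}.
        At 1: \neg (p \to r) is false.
        At 3: \neg (p \to r) is false.
      So \Diamond \neg (p \to r) is false at 2.
      At 2: \Diamond (r \lor p) requires r \lor p at some successor in {1, 3}.
        At 1: r \lor p is false.
        At 3: r \lor p is false.
      So \Diamond (r \lor p) is false at 2.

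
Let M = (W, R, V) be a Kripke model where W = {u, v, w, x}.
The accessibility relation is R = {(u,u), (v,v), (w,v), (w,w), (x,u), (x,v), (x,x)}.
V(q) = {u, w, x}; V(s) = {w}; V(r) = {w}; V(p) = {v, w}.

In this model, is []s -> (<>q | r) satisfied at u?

Yes

At u: []s is false, <>q | r is true, so []s -> (<>q | r) is true.
  At u: []s requires s at every successor {u}.
    s fails at u, so []s is false at u.
  At u: <>q is true, r is false, so <>q | r is true.
    At u: <>q requires q at some successor in {u}.
      q holds at u, so <>q is true at u.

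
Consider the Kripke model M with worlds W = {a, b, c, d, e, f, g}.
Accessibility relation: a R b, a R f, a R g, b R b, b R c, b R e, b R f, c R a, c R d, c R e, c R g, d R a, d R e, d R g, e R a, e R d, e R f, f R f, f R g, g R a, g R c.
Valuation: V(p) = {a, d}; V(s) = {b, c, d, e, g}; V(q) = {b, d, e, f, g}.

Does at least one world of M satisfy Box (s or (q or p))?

Yes

Recall that Box ψ holds at a world iff ψ holds at every accessible world, and Dia ψ holds iff ψ holds at some accessible world.
Let φ = Box (s or (q or p)). Evaluate φ at each world:
  a (successors {b, f, g}): φ is true.
  b (successors {b, c, e, f}): φ is true.
  c (successors {a, d, e, g}): φ is true.
  d (successors {a, e, g}): φ is true.
  e (successors {a, d, f}): φ is true.
  f (successors {f, g}): φ is true.
  g (successors {a, c}): φ is true.
Detail at a (witness):
  At a: Box (s or (q or p)) requires s or (q or p) at every successor {b, f, g}.
    At b: s or (q or p) is true.
    At f: s or (q or p) is true.
    At g: s or (q or p) is true.
  So Box (s or (q or p)) is true at a.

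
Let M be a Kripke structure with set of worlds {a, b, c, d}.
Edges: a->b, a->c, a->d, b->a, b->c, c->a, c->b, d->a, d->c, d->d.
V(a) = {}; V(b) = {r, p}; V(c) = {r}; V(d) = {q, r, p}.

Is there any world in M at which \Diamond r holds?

Yes

Let φ = \Diamond r. Evaluate φ at each world:
  a (successors {b, c, d}): φ is true.
  b (successors {a, c}): φ is true.
  c (successors {a, b}): φ is true.
  d (successors {a, c, d}): φ is true.
Detail at a (witness):
  At a: \Diamond r requires r at some successor in {b, c, d}.
    r holds at b, so \Diamond r is true at a.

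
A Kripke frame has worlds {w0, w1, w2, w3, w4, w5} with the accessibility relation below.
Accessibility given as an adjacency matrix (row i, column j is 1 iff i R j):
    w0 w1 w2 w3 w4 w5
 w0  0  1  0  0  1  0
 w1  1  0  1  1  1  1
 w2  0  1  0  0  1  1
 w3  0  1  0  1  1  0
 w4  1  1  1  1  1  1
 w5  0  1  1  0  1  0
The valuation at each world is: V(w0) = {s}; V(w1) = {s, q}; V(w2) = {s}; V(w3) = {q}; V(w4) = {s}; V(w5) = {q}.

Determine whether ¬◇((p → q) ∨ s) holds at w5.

No

At w5: ◇((p → q) ∨ s) is true, so ¬◇((p → q) ∨ s) is false.
  At w5: ◇((p → q) ∨ s) requires (p → q) ∨ s at some successor in {w1, w2, w4}.
    (p → q) ∨ s holds at w1, so ◇((p → q) ∨ s) is true at w5.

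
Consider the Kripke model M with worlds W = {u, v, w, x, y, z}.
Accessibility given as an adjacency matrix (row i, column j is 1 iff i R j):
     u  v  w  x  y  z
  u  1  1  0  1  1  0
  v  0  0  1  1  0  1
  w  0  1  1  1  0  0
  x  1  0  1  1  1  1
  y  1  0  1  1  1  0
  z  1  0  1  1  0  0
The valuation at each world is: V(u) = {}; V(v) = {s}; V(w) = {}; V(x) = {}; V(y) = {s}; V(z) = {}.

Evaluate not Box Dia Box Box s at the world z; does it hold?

Recall that Box ψ holds at a world iff ψ holds at every accessible world, and Dia ψ holds iff ψ holds at some accessible world.
At z: Box Dia Box Box s is false, so not Box Dia Box Box s is true.
  At z: Box Dia Box Box s requires Dia Box Box s at every successor {u, w, x}.
    Dia Box Box s fails at u, so Box Dia Box Box s is false at z.
      At u: Dia Box Box s requires Box Box s at some successor in {u, v, x, y}.
        At u: Box Box s is false.
        At v: Box Box s is false.
        At x: Box Box s is false.
        At y: Box Box s is false.
      So Dia Box Box s is false at u.

Yes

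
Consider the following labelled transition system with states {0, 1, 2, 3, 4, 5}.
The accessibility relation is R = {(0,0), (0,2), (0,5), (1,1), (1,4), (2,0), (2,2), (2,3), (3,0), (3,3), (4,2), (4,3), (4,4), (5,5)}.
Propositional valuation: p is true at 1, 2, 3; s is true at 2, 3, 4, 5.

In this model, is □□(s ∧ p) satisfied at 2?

No

At 2: □□(s ∧ p) requires □(s ∧ p) at every successor {0, 2, 3}.
  □(s ∧ p) fails at 0, so □□(s ∧ p) is false at 2.
    At 0: □(s ∧ p) requires s ∧ p at every successor {0, 2, 5}.
      s ∧ p fails at 0, so □(s ∧ p) is false at 0.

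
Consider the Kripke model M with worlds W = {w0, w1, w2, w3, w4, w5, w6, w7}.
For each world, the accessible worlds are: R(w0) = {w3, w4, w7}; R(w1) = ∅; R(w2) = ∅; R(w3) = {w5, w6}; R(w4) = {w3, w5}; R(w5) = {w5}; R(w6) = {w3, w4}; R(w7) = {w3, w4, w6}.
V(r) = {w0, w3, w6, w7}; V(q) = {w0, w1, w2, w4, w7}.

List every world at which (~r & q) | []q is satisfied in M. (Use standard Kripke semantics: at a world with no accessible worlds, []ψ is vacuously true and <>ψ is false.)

w1, w2, w4

Let φ = (~r & q) | []q. Evaluate φ at each world:
  w0 (successors {w3, w4, w7}): φ is false.
  w1 (successors ∅): φ is true.
  w2 (successors ∅): φ is true.
  w3 (successors {w5, w6}): φ is false.
  w4 (successors {w3, w5}): φ is true.
  w5 (successors {w5}): φ is false.
  w6 (successors {w3, w4}): φ is false.
  w7 (successors {w3, w4, w6}): φ is false.
For instance, at w5:
  At w5: ~r & q is false, []q is false, so (~r & q) | []q is false.
    At w5: []q requires q at every successor {w5}.
      q fails at w5, so []q is false at w5.
Satisfying worlds: {w1, w2, w4}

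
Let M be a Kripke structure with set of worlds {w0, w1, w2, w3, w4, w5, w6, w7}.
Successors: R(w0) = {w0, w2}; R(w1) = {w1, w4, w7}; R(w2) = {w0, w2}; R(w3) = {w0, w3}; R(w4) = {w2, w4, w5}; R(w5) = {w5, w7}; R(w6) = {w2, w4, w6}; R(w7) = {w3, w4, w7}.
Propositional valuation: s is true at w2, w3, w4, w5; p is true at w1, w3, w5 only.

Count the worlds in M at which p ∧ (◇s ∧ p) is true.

Let φ = p ∧ (◇s ∧ p). Evaluate φ at each world:
  w0 (successors {w0, w2}): φ is false.
  w1 (successors {w1, w4, w7}): φ is true.
  w2 (successors {w0, w2}): φ is false.
  w3 (successors {w0, w3}): φ is true.
  w4 (successors {w2, w4, w5}): φ is false.
  w5 (successors {w5, w7}): φ is true.
  w6 (successors {w2, w4, w6}): φ is false.
  w7 (successors {w3, w4, w7}): φ is false.
For instance, at w3:
  At w3: p is true, ◇s ∧ p is true, so p ∧ (◇s ∧ p) is true.
    At w3: ◇s is true, p is true, so ◇s ∧ p is true.
      At w3: ◇s requires s at some successor in {w0, w3}.
        s holds at w3, so ◇s is true at w3.
Satisfying worlds: {w1, w3, w5}

3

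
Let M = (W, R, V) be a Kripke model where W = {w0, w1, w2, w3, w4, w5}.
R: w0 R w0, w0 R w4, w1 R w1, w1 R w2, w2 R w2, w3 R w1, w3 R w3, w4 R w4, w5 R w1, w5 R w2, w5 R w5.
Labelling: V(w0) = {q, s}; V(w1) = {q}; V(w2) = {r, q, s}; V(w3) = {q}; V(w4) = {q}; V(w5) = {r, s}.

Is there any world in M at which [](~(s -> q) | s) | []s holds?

Yes

Recall that []ψ holds at a world iff ψ holds at every accessible world, and <>ψ holds iff ψ holds at some accessible world.
Let φ = [](~(s -> q) | s) | []s. Evaluate φ at each world:
  w0 (successors {w0, w4}): φ is false.
  w1 (successors {w1, w2}): φ is false.
  w2 (successors {w2}): φ is true.
  w3 (successors {w1, w3}): φ is false.
  w4 (successors {w4}): φ is false.
  w5 (successors {w1, w2, w5}): φ is false.
Detail at w2 (witness):
  At w2: [](~(s -> q) | s) is true, []s is true, so [](~(s -> q) | s) | []s is true.
    At w2: [](~(s -> q) | s) requires ~(s -> q) | s at every successor {w2}.
      At w2: ~(s -> q) | s is true.
    So [](~(s -> q) | s) is true at w2.
    At w2: []s requires s at every successor {w2}.
      At w2: s is true.
    So []s is true at w2.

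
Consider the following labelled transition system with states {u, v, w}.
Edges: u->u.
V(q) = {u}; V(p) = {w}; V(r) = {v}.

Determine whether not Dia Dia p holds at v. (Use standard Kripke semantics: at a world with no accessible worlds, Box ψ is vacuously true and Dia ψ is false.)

Yes

Recall that Dia ψ holds at a world iff ψ holds at some accessible world.
At v: Dia Dia p is false, so not Dia Dia p is true.
  At v: no accessible worlds, so Dia Dia p is false.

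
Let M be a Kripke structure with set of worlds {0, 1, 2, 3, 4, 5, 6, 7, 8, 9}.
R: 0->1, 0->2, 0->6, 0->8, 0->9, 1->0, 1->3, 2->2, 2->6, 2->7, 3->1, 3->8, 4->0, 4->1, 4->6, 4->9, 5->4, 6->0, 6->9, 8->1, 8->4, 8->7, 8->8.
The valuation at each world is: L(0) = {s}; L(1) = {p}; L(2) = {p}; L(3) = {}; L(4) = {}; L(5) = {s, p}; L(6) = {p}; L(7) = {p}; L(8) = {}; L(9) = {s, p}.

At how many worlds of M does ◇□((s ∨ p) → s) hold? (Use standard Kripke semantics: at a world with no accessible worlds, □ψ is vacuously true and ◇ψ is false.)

Let φ = ◇□((s ∨ p) → s). Evaluate φ at each world:
  0 (successors {1, 2, 6, 8, 9}): φ is true.
  1 (successors {0, 3}): φ is false.
  2 (successors {2, 6, 7}): φ is true.
  3 (successors {1, 8}): φ is true.
  4 (successors {0, 1, 6, 9}): φ is true.
  5 (successors {4}): φ is false.
  6 (successors {0, 9}): φ is true.
  7 (successors ∅): φ is false.
  8 (successors {1, 4, 7, 8}): φ is true.
  9 (successors ∅): φ is false.
For instance, at 8:
  At 8: ◇□((s ∨ p) → s) requires □((s ∨ p) → s) at some successor in {1, 4, 7, 8}.
    □((s ∨ p) → s) holds at 1, so ◇□((s ∨ p) → s) is true at 8.
      At 1: □((s ∨ p) → s) requires (s ∨ p) → s at every successor {0, 3}.
        At 0: (s ∨ p) → s is true.
        At 3: (s ∨ p) → s is true.
      So □((s ∨ p) → s) is true at 1.
Satisfying worlds: {0, 2, 3, 4, 6, 8}

6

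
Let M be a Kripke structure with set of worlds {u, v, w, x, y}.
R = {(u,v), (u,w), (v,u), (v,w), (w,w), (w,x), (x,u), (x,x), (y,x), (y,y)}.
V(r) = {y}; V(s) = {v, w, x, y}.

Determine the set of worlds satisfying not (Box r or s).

Recall that Box ψ holds at a world iff ψ holds at every accessible world, and Dia ψ holds iff ψ holds at some accessible world.
Let φ = not (Box r or s). Evaluate φ at each world:
  u (successors {v, w}): φ is true.
  v (successors {u, w}): φ is false.
  w (successors {w, x}): φ is false.
  x (successors {u, x}): φ is false.
  y (successors {x, y}): φ is false.
For instance, at x:
  At x: Box r or s is true, so not (Box r or s) is false.
    At x: Box r is false, s is true, so Box r or s is true.
      At x: Box r requires r at every successor {u, x}.
        r fails at u, so Box r is false at x.
Satisfying worlds: {u}

u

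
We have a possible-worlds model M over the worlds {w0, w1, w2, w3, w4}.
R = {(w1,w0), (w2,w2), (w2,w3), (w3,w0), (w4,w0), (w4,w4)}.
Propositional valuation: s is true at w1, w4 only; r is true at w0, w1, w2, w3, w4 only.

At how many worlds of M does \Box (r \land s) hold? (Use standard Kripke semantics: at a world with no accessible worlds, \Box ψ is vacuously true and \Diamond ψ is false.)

1

Let φ = \Box (r \land s). Evaluate φ at each world:
  w0 (successors ∅): φ is true.
  w1 (successors {w0}): φ is false.
  w2 (successors {w2, w3}): φ is false.
  w3 (successors {w0}): φ is false.
  w4 (successors {w0, w4}): φ is false.
For instance, at w3:
  At w3: \Box (r \land s) requires r \land s at every successor {w0}.
    r \land s fails at w0, so \Box (r \land s) is false at w3.
Satisfying worlds: {w0}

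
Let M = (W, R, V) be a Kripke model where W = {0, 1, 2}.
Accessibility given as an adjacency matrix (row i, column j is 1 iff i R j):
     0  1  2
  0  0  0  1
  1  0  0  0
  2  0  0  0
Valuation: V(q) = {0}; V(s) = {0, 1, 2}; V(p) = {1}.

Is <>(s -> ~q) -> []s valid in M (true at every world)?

Yes

Recall that []ψ holds at a world iff ψ holds at every accessible world, and <>ψ holds iff ψ holds at some accessible world.
Let φ = <>(s -> ~q) -> []s. Evaluate φ at each world:
  0 (successors {2}): φ is true.
  1 (successors ∅): φ is true.
  2 (successors ∅): φ is true.
For instance, at 0:
  At 0: <>(s -> ~q) is true, []s is true, so <>(s -> ~q) -> []s is true.
    At 0: <>(s -> ~q) requires s -> ~q at some successor in {2}.
      s -> ~q holds at 2, so <>(s -> ~q) is true at 0.
    At 0: []s requires s at every successor {2}.
      At 2: s is true.
    So []s is true at 0.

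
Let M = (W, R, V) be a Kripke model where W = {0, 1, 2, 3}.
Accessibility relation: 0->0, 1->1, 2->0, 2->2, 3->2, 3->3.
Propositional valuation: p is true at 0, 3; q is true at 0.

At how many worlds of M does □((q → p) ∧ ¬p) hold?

1

Let φ = □((q → p) ∧ ¬p). Evaluate φ at each world:
  0 (successors {0}): φ is false.
  1 (successors {1}): φ is true.
  2 (successors {0, 2}): φ is false.
  3 (successors {2, 3}): φ is false.
For instance, at 1:
  At 1: □((q → p) ∧ ¬p) requires (q → p) ∧ ¬p at every successor {1}.
    At 1: (q → p) ∧ ¬p is true.
  So □((q → p) ∧ ¬p) is true at 1.
Satisfying worlds: {1}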